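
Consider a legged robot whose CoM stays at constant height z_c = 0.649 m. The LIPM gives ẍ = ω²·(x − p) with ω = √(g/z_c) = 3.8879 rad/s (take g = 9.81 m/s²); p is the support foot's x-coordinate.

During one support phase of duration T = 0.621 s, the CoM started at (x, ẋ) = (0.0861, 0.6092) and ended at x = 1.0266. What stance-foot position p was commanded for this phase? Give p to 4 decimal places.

p = 0.0707

ωT = 3.8879·0.621 = 2.414386; cosh(ωT) = 5.636162, sinh(ωT) = 5.546739
x(T) = p + (x₀−p)·cosh(ωT) + (ẋ₀/ω)·sinh(ωT) ⇒ p·(1 − cosh) = x(T) − x₀·cosh − (ẋ₀/ω)·sinh
numerator   = 1.0266 − (0.0861)·5.636162 − (0.6092/3.8879)·5.546739 = -0.327799
denominator = 1 − 5.636162 = -4.636162
p = -0.327799 / -4.636162 = 0.0707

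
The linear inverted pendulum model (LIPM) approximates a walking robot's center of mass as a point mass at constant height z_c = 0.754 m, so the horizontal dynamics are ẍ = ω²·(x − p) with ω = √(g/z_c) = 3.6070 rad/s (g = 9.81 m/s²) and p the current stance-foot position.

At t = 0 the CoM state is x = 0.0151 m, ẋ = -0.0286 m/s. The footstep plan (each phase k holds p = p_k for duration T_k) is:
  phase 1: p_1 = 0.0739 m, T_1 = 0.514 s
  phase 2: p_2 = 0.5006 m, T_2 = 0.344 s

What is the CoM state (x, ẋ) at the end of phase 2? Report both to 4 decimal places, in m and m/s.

x = -1.0369, ẋ = -5.0923

phase 1: p=0.0739, T=0.514, ωT=1.853998, cosh=3.270953, sinh=3.114344; start (x,ẋ)=(0.015100, -0.028600) → end (x,ẋ)=(-0.143126, -0.754075)
phase 2: p=0.5006, T=0.344, ωT=1.240808, cosh=1.873779, sinh=1.584628; start (x,ẋ)=(-0.143126, -0.754075) → end (x,ẋ)=(-1.036880, -5.092348)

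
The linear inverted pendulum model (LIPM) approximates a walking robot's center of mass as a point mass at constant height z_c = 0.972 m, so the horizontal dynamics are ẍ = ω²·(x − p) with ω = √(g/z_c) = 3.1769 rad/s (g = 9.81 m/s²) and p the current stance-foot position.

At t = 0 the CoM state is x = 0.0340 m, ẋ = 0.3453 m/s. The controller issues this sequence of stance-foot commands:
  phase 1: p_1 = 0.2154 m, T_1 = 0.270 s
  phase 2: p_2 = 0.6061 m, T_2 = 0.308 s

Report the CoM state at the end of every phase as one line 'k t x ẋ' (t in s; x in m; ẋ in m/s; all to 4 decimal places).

1 0.2700 0.0682 -0.0769
2 0.5780 -0.2382 -2.0688

phase 1: p=0.2154, T=0.270, ωT=0.857763, cosh=1.390995, sinh=0.966885; start (x,ẋ)=(0.034000, 0.345300) → end (x,ẋ)=(0.068165, -0.076895)
phase 2: p=0.6061, T=0.308, ωT=0.978485, cosh=1.518152, sinh=1.142272; start (x,ẋ)=(0.068165, -0.076895) → end (x,ẋ)=(-0.238215, -2.068841)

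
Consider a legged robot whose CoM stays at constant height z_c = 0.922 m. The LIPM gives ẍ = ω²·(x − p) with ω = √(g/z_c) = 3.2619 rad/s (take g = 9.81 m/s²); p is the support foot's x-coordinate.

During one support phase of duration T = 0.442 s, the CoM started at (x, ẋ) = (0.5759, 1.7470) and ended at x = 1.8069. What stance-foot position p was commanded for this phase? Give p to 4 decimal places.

p = 0.4444

ωT = 3.2619·0.442 = 1.441760; cosh(ωT) = 2.232321, sinh(ωT) = 1.995809
x(T) = p + (x₀−p)·cosh(ωT) + (ẋ₀/ω)·sinh(ωT) ⇒ p·(1 − cosh) = x(T) − x₀·cosh − (ẋ₀/ω)·sinh
numerator   = 1.8069 − (0.5759)·2.232321 − (1.7470/3.2619)·1.995809 = -0.547604
denominator = 1 − 2.232321 = -1.232321
p = -0.547604 / -1.232321 = 0.4444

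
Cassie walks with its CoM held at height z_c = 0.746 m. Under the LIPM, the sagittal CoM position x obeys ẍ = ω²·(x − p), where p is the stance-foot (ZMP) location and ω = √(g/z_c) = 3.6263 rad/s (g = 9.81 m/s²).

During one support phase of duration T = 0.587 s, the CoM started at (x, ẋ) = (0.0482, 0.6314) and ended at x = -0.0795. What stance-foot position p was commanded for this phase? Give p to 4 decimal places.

p = 0.3085

ωT = 3.6263·0.587 = 2.128638; cosh(ωT) = 4.261207, sinh(ωT) = 4.142208
x(T) = p + (x₀−p)·cosh(ωT) + (ẋ₀/ω)·sinh(ωT) ⇒ p·(1 − cosh) = x(T) − x₀·cosh − (ẋ₀/ω)·sinh
numerator   = -0.0795 − (0.0482)·4.261207 − (0.6314/3.6263)·4.142208 = -1.006118
denominator = 1 − 4.261207 = -3.261207
p = -1.006118 / -3.261207 = 0.3085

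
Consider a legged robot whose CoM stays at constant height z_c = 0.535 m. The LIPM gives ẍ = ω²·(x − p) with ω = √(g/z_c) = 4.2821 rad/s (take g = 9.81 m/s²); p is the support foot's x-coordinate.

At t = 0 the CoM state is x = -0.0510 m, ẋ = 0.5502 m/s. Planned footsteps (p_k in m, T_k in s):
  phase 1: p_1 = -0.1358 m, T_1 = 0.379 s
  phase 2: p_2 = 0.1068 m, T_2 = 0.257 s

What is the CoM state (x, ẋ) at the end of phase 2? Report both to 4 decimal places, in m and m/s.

x = 1.3249, ẋ = 5.5737

phase 1: p=-0.1358, T=0.379, ωT=1.622916, cosh=2.632584, sinh=2.435262; start (x,ẋ)=(-0.051000, 0.550200) → end (x,ẋ)=(0.400346, 2.332745)
phase 2: p=0.1068, T=0.257, ωT=1.100500, cosh=1.669186, sinh=1.336481; start (x,ẋ)=(0.400346, 2.332745) → end (x,ẋ)=(1.324853, 5.573734)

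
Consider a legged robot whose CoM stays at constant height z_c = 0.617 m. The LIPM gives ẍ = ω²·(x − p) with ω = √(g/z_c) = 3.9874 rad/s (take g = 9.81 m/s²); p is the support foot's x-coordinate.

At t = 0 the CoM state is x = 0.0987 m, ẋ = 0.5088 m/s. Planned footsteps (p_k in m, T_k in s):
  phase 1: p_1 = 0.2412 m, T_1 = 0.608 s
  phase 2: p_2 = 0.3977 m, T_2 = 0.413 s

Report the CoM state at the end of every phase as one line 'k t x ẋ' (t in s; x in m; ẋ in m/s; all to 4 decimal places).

phase 1: p=0.2412, T=0.608, ωT=2.424339, cosh=5.691650, sinh=5.603113; start (x,ẋ)=(0.098700, 0.508800) → end (x,ẋ)=(0.145108, -0.287803)
phase 2: p=0.3977, T=0.413, ωT=1.646796, cosh=2.691495, sinh=2.498829; start (x,ẋ)=(0.145108, -0.287803) → end (x,ẋ)=(-0.462511, -3.291403)

1 0.6080 0.1451 -0.2878
2 1.0210 -0.4625 -3.2914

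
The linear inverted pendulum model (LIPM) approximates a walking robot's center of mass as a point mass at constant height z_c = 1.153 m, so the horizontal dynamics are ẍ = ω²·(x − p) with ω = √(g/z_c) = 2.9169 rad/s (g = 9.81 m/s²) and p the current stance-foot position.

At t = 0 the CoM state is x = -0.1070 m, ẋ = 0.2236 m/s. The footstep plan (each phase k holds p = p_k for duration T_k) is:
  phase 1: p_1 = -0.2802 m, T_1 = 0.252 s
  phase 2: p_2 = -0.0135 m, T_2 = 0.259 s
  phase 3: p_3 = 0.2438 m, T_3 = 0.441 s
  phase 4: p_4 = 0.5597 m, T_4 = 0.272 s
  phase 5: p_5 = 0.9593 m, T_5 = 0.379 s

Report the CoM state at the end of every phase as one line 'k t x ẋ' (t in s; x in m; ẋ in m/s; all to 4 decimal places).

phase 1: p=-0.2802, T=0.252, ωT=0.735059, cosh=1.282541, sinh=0.803064; start (x,ẋ)=(-0.107000, 0.223600) → end (x,ẋ)=(0.003496, 0.692490)
phase 2: p=-0.0135, T=0.259, ωT=0.755477, cosh=1.299207, sinh=0.829420; start (x,ẋ)=(0.003496, 0.692490) → end (x,ẋ)=(0.205491, 0.940807)
phase 3: p=0.2438, T=0.441, ωT=1.286353, cosh=1.947919, sinh=1.671642; start (x,ẋ)=(0.205491, 0.940807) → end (x,ẋ)=(0.708343, 1.645821)
phase 4: p=0.5597, T=0.272, ωT=0.793397, cosh=1.331600, sinh=0.879294; start (x,ẋ)=(0.708343, 1.645821) → end (x,ẋ)=(1.253763, 2.572816)
phase 5: p=0.9593, T=0.379, ωT=1.105505, cosh=1.675897, sinh=1.344853; start (x,ẋ)=(1.253763, 2.572816) → end (x,ẋ)=(2.639001, 5.466894)

1 0.2520 0.0035 0.6925
2 0.5110 0.2055 0.9408
3 0.9520 0.7083 1.6458
4 1.2240 1.2538 2.5728
5 1.6030 2.6390 5.4669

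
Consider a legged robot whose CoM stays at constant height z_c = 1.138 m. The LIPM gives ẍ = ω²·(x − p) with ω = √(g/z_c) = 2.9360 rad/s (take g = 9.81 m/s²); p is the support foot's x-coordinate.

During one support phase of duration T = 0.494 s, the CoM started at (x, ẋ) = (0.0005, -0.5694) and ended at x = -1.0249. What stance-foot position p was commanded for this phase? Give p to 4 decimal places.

ωT = 2.9360·0.494 = 1.450384; cosh(ωT) = 2.249616, sinh(ωT) = 2.015136
x(T) = p + (x₀−p)·cosh(ωT) + (ẋ₀/ω)·sinh(ωT) ⇒ p·(1 − cosh) = x(T) − x₀·cosh − (ẋ₀/ω)·sinh
numerator   = -1.0249 − (0.0005)·2.249616 − (-0.5694/2.9360)·2.015136 = -0.635215
denominator = 1 − 2.249616 = -1.249616
p = -0.635215 / -1.249616 = 0.5083

p = 0.5083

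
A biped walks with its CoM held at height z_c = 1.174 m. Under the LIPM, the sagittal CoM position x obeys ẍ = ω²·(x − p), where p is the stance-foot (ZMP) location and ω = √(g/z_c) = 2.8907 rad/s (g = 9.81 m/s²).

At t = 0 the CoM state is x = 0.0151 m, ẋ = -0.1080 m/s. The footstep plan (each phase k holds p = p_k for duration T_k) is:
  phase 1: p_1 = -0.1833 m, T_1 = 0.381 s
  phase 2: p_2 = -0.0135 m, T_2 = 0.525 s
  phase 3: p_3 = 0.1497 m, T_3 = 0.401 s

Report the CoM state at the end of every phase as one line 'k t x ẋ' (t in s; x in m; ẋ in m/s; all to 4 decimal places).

1 0.3810 0.0981 0.5869
2 0.9060 0.6941 2.1033
3 1.3070 2.1481 5.9429

phase 1: p=-0.1833, T=0.381, ωT=1.101357, cosh=1.670332, sinh=1.337912; start (x,ẋ)=(0.015100, -0.108000) → end (x,ẋ)=(0.098108, 0.586917)
phase 2: p=-0.0135, T=0.525, ωT=1.517618, cosh=2.390289, sinh=2.171056; start (x,ẋ)=(0.098108, 0.586917) → end (x,ẋ)=(0.694078, 2.103338)
phase 3: p=0.1497, T=0.401, ωT=1.159171, cosh=1.750518, sinh=1.436771; start (x,ẋ)=(0.694078, 2.103338) → end (x,ẋ)=(2.148070, 5.942881)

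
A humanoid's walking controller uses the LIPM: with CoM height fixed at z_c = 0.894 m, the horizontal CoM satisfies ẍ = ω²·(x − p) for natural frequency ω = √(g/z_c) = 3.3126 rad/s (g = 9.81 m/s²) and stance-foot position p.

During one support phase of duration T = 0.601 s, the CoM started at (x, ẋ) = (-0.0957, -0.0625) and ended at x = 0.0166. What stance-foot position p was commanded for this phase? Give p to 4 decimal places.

p = -0.1617

ωT = 3.3126·0.601 = 1.990873; cosh(ωT) = 3.729248, sinh(ωT) = 3.592672
x(T) = p + (x₀−p)·cosh(ωT) + (ẋ₀/ω)·sinh(ωT) ⇒ p·(1 − cosh) = x(T) − x₀·cosh − (ẋ₀/ω)·sinh
numerator   = 0.0166 − (-0.0957)·3.729248 − (-0.0625/3.3126)·3.592672 = 0.441273
denominator = 1 − 3.729248 = -2.729248
p = 0.441273 / -2.729248 = -0.1617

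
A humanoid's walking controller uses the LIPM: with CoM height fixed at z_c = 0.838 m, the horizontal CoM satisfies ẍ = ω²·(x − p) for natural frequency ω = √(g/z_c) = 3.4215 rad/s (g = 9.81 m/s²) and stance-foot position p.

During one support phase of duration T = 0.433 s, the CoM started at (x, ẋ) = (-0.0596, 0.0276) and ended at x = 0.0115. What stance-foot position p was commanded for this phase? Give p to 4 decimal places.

p = -0.1009

ωT = 3.4215·0.433 = 1.481510; cosh(ωT) = 2.313438, sinh(ωT) = 2.086144
x(T) = p + (x₀−p)·cosh(ωT) + (ẋ₀/ω)·sinh(ωT) ⇒ p·(1 − cosh) = x(T) − x₀·cosh − (ẋ₀/ω)·sinh
numerator   = 0.0115 − (-0.0596)·2.313438 − (0.0276/3.4215)·2.086144 = 0.132553
denominator = 1 − 2.313438 = -1.313438
p = 0.132553 / -1.313438 = -0.1009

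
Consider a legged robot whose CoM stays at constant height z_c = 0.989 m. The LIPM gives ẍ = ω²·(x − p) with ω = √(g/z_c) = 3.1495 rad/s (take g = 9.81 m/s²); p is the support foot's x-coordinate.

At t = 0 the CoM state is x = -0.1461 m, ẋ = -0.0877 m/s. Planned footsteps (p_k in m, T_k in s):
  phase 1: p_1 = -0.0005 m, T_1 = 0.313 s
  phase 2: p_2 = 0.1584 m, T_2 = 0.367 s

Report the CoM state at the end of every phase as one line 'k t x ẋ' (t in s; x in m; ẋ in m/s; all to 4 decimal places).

phase 1: p=-0.0005, T=0.313, ωT=0.985794, cosh=1.526540, sinh=1.153397; start (x,ẋ)=(-0.146100, -0.087700) → end (x,ẋ)=(-0.254881, -0.662788)
phase 2: p=0.1584, T=0.367, ωT=1.155867, cosh=1.745780, sinh=1.430995; start (x,ẋ)=(-0.254881, -0.662788) → end (x,ẋ)=(-0.864240, -3.019707)

1 0.3130 -0.2549 -0.6628
2 0.6800 -0.8642 -3.0197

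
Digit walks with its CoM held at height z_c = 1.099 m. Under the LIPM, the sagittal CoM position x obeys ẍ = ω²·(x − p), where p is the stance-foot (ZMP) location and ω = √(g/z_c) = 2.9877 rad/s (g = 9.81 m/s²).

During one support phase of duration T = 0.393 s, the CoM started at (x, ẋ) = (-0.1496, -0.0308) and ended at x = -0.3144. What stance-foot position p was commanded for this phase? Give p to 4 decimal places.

ωT = 2.9877·0.393 = 1.174166; cosh(ωT) = 1.772260, sinh(ωT) = 1.463184
x(T) = p + (x₀−p)·cosh(ωT) + (ẋ₀/ω)·sinh(ωT) ⇒ p·(1 − cosh) = x(T) − x₀·cosh − (ẋ₀/ω)·sinh
numerator   = -0.3144 − (-0.1496)·1.772260 − (-0.0308/2.9877)·1.463184 = -0.034186
denominator = 1 − 1.772260 = -0.772260
p = -0.034186 / -0.772260 = 0.0443

p = 0.0443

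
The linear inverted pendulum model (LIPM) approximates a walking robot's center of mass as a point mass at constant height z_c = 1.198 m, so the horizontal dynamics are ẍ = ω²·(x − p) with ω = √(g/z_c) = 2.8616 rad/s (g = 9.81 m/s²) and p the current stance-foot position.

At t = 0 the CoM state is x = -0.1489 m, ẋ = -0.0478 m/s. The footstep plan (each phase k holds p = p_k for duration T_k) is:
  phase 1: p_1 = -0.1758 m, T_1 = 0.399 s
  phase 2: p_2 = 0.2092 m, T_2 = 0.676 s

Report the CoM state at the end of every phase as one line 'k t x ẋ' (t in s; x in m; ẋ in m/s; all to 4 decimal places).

1 0.3990 -0.1529 0.0258
2 1.0750 -1.0392 -3.4191

phase 1: p=-0.1758, T=0.399, ωT=1.141778, cosh=1.725792, sinh=1.406542; start (x,ẋ)=(-0.148900, -0.047800) → end (x,ẋ)=(-0.152871, 0.025779)
phase 2: p=0.2092, T=0.676, ωT=1.934442, cosh=3.532342, sinh=3.387837; start (x,ẋ)=(-0.152871, 0.025779) → end (x,ẋ)=(-1.039239, -3.419087)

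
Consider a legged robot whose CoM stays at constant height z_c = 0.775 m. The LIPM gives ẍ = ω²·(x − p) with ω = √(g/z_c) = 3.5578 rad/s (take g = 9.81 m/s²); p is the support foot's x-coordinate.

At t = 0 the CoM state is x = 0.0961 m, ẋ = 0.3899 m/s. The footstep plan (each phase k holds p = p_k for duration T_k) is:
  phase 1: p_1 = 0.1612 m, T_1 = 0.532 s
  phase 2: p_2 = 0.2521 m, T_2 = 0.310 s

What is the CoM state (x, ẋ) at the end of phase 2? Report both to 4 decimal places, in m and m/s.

x = 0.5406, ẋ = 1.1648

phase 1: p=0.1612, T=0.532, ωT=1.892750, cosh=3.394126, sinh=3.243469; start (x,ẋ)=(0.096100, 0.389900) → end (x,ẋ)=(0.295695, 0.572141)
phase 2: p=0.2521, T=0.310, ωT=1.102918, cosh=1.672423, sinh=1.340522; start (x,ẋ)=(0.295695, 0.572141) → end (x,ẋ)=(0.540582, 1.164778)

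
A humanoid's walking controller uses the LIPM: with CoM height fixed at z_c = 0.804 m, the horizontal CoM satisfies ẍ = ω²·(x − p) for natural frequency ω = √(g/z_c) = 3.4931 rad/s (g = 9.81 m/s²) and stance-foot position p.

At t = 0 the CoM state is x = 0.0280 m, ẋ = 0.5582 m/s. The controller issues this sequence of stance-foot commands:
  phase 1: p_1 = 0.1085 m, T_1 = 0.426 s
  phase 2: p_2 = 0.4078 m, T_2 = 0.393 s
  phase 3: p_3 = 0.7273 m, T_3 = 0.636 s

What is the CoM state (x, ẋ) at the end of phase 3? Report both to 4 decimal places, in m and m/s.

x = 0.1760, ẋ = -1.7708

phase 1: p=0.1085, T=0.426, ωT=1.488061, cosh=2.327154, sinh=2.101344; start (x,ẋ)=(0.028000, 0.558200) → end (x,ẋ)=(0.256960, 0.708131)
phase 2: p=0.4078, T=0.393, ωT=1.372788, cosh=2.099869, sinh=1.846470; start (x,ẋ)=(0.256960, 0.708131) → end (x,ẋ)=(0.465378, 0.514082)
phase 3: p=0.7273, T=0.636, ωT=2.221612, cosh=4.665308, sinh=4.556874; start (x,ẋ)=(0.465378, 0.514082) → end (x,ẋ)=(0.175993, -1.770819)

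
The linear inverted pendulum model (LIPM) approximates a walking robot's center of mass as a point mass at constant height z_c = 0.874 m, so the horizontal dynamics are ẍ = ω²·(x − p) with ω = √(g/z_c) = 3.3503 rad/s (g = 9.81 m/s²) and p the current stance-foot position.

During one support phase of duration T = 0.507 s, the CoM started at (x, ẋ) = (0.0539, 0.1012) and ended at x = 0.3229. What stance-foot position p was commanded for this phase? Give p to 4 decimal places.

ωT = 3.3503·0.507 = 1.698602; cosh(ωT) = 2.824620, sinh(ωT) = 2.641681
x(T) = p + (x₀−p)·cosh(ωT) + (ẋ₀/ω)·sinh(ωT) ⇒ p·(1 − cosh) = x(T) − x₀·cosh − (ẋ₀/ω)·sinh
numerator   = 0.3229 − (0.0539)·2.824620 − (0.1012/3.3503)·2.641681 = 0.090858
denominator = 1 − 2.824620 = -1.824620
p = 0.090858 / -1.824620 = -0.0498

p = -0.0498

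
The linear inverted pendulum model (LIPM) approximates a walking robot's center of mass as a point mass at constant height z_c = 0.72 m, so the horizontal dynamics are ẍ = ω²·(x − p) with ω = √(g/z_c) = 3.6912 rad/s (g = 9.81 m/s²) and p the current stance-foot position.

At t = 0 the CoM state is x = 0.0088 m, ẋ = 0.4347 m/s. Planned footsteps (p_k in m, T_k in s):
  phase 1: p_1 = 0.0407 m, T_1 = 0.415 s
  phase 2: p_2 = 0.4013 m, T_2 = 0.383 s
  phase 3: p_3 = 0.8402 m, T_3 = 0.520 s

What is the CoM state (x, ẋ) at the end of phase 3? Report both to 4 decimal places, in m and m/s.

x = -0.1810, ẋ = -3.4800

phase 1: p=0.0407, T=0.415, ωT=1.531848, cosh=2.421427, sinh=2.205292; start (x,ẋ)=(0.008800, 0.434700) → end (x,ẋ)=(0.223166, 0.792923)
phase 2: p=0.4013, T=0.383, ωT=1.413730, cosh=2.177247, sinh=1.934013; start (x,ẋ)=(0.223166, 0.792923) → end (x,ẋ)=(0.428912, 0.454722)
phase 3: p=0.8402, T=0.520, ωT=1.919424, cosh=3.481861, sinh=3.335170; start (x,ẋ)=(0.428912, 0.454722) → end (x,ẋ)=(-0.180984, -3.479991)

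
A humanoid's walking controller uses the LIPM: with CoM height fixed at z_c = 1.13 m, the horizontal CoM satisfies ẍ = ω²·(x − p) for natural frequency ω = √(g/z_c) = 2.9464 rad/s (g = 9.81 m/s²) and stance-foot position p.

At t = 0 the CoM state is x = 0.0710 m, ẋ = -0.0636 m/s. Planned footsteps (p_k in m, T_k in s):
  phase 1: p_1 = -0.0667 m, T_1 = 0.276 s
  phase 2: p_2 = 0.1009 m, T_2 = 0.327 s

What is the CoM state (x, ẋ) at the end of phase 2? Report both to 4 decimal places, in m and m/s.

x = 0.2059, ẋ = 0.4184

phase 1: p=-0.0667, T=0.276, ωT=0.813206, cosh=1.349281, sinh=0.905847; start (x,ẋ)=(0.071000, -0.063600) → end (x,ẋ)=(0.099543, 0.281705)
phase 2: p=0.1009, T=0.327, ωT=0.963473, cosh=1.501174, sinh=1.119608; start (x,ẋ)=(0.099543, 0.281705) → end (x,ẋ)=(0.205908, 0.418411)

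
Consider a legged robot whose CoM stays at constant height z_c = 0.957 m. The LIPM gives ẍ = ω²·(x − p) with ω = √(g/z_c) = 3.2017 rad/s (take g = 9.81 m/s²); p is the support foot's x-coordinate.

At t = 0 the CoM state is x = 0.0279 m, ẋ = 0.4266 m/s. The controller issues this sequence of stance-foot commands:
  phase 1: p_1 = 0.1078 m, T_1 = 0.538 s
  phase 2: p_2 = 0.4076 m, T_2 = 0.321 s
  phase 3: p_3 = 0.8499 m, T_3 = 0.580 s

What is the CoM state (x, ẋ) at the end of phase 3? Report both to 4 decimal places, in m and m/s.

phase 1: p=0.1078, T=0.538, ωT=1.722515, cosh=2.888603, sinh=2.709986; start (x,ẋ)=(0.027900, 0.426600) → end (x,ẋ)=(0.238084, 0.539021)
phase 2: p=0.4076, T=0.321, ωT=1.027746, cosh=1.576286, sinh=1.218473; start (x,ẋ)=(0.238084, 0.539021) → end (x,ẋ)=(0.345530, 0.188337)
phase 3: p=0.8499, T=0.580, ωT=1.856986, cosh=3.280274, sinh=3.124131; start (x,ẋ)=(0.345530, 0.188337) → end (x,ẋ)=(-0.620800, -4.427186)

x = -0.6208, ẋ = -4.4272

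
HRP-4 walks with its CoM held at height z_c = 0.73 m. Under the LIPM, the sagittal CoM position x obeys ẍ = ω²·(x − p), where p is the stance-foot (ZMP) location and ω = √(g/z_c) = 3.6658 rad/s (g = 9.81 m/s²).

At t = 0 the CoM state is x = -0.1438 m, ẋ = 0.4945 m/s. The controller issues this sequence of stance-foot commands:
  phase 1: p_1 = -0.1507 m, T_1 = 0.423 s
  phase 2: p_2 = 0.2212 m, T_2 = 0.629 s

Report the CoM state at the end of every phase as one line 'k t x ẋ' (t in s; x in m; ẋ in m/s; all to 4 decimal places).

phase 1: p=-0.1507, T=0.423, ωT=1.550633, cosh=2.463284, sinh=2.251171; start (x,ẋ)=(-0.143800, 0.494500) → end (x,ẋ)=(0.169970, 1.275035)
phase 2: p=0.2212, T=0.629, ωT=2.305788, cosh=5.065881, sinh=4.966201; start (x,ẋ)=(0.169970, 1.275035) → end (x,ẋ)=(1.689012, 5.526522)

1 0.4230 0.1700 1.2750
2 1.0520 1.6890 5.5265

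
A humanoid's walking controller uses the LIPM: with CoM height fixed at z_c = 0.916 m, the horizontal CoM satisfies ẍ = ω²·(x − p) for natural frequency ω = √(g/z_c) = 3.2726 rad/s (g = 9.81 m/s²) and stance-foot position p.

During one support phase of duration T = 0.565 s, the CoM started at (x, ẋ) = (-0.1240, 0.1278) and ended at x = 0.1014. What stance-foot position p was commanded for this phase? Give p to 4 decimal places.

ωT = 3.2726·0.565 = 1.849019; cosh(ωT) = 3.255488, sinh(ωT) = 3.098096
x(T) = p + (x₀−p)·cosh(ωT) + (ẋ₀/ω)·sinh(ωT) ⇒ p·(1 − cosh) = x(T) − x₀·cosh − (ẋ₀/ω)·sinh
numerator   = 0.1014 − (-0.1240)·3.255488 − (0.1278/3.2726)·3.098096 = 0.384095
denominator = 1 − 3.255488 = -2.255488
p = 0.384095 / -2.255488 = -0.1703

p = -0.1703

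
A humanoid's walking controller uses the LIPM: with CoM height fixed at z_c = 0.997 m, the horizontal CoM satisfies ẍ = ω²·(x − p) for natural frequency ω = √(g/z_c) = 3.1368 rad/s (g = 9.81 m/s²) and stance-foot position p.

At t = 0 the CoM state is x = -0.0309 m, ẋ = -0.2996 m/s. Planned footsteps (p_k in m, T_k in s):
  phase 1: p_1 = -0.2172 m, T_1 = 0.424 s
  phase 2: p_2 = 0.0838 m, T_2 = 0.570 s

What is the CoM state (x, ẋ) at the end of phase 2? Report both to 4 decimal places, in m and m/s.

x = 0.1912, ẋ = 0.4558

phase 1: p=-0.2172, T=0.424, ωT=1.330003, cosh=2.022766, sinh=1.758290; start (x,ẋ)=(-0.030900, -0.299600) → end (x,ẋ)=(-0.008295, 0.421499)
phase 2: p=0.0838, T=0.570, ωT=1.787976, cosh=3.072320, sinh=2.905022; start (x,ẋ)=(-0.008295, 0.421499) → end (x,ẋ)=(0.191208, 0.455763)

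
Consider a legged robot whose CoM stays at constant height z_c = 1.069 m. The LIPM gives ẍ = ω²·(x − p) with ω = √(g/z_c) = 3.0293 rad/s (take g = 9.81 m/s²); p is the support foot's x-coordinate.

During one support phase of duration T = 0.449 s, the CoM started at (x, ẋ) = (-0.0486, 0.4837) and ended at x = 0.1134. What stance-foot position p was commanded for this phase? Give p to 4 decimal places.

p = 0.0709

ωT = 3.0293·0.449 = 1.360156; cosh(ωT) = 2.076710, sinh(ωT) = 1.820090
x(T) = p + (x₀−p)·cosh(ωT) + (ẋ₀/ω)·sinh(ωT) ⇒ p·(1 − cosh) = x(T) − x₀·cosh − (ẋ₀/ω)·sinh
numerator   = 0.1134 − (-0.0486)·2.076710 − (0.4837/3.0293)·1.820090 = -0.076293
denominator = 1 − 2.076710 = -1.076710
p = -0.076293 / -1.076710 = 0.0709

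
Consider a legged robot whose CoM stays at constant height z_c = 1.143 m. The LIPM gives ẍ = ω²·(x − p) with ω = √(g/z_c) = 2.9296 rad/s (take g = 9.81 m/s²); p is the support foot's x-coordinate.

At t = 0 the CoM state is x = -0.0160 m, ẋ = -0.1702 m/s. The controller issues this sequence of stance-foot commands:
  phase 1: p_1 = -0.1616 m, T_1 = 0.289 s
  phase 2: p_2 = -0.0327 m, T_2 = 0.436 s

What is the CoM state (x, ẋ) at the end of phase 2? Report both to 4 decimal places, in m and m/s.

phase 1: p=-0.1616, T=0.289, ωT=0.846654, cosh=1.380340, sinh=0.951493; start (x,ẋ)=(-0.016000, -0.170200) → end (x,ẋ)=(-0.015901, 0.170925)
phase 2: p=-0.0327, T=0.436, ωT=1.277306, cosh=1.932875, sinh=1.654087; start (x,ẋ)=(-0.015901, 0.170925) → end (x,ẋ)=(0.096277, 0.411781)

x = 0.0963, ẋ = 0.4118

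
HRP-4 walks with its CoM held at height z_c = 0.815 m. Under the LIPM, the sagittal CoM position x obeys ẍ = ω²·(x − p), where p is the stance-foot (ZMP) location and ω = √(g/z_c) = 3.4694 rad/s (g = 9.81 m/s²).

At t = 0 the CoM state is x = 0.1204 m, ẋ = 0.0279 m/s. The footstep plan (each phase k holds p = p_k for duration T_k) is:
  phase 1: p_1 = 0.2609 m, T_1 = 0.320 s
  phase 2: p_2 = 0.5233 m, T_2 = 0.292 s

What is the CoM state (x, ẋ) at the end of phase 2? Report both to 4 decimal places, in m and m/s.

x = -0.4481, ẋ = -2.9781

phase 1: p=0.2609, T=0.320, ωT=1.110208, cosh=1.682240, sinh=1.352750; start (x,ẋ)=(0.120400, 0.027900) → end (x,ẋ)=(0.035424, -0.612464)
phase 2: p=0.5233, T=0.292, ωT=1.013065, cosh=1.558567, sinh=1.195462; start (x,ẋ)=(0.035424, -0.612464) → end (x,ẋ)=(-0.448126, -2.978051)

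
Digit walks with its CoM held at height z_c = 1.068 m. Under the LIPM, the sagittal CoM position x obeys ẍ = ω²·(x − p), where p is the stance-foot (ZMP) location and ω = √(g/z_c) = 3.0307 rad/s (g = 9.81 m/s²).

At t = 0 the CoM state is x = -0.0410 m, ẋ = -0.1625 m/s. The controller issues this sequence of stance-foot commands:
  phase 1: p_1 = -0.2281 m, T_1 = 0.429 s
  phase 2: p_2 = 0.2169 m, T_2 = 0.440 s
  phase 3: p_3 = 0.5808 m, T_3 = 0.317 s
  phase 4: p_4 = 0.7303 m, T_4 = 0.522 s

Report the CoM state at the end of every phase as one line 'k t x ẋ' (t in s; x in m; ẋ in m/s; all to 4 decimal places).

phase 1: p=-0.2281, T=0.429, ωT=1.300170, cosh=1.971203, sinh=1.698718; start (x,ẋ)=(-0.041000, -0.162500) → end (x,ẋ)=(0.049630, 0.642927)
phase 2: p=0.2169, T=0.440, ωT=1.333508, cosh=2.028941, sinh=1.765390; start (x,ẋ)=(0.049630, 0.642927) → end (x,ẋ)=(0.252026, 0.409507)
phase 3: p=0.5808, T=0.317, ωT=0.960732, cosh=1.498111, sinh=1.115498; start (x,ẋ)=(0.252026, 0.409507) → end (x,ẋ)=(0.238987, -0.498010)
phase 4: p=0.7303, T=0.522, ωT=1.582025, cosh=2.535179, sinh=2.329620; start (x,ẋ)=(0.238987, -0.498010) → end (x,ẋ)=(-0.898075, -4.731405)

1 0.4290 0.0496 0.6429
2 0.8690 0.2520 0.4095
3 1.1860 0.2390 -0.4980
4 1.7080 -0.8981 -4.7314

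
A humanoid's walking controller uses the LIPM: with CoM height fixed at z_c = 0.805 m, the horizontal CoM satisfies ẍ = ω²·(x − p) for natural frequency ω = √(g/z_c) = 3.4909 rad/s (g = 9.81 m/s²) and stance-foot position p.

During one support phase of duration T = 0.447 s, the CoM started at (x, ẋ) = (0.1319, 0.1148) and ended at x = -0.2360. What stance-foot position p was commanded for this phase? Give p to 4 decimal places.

p = 0.4299

ωT = 3.4909·0.447 = 1.560432; cosh(ωT) = 2.485462, sinh(ωT) = 2.275417
x(T) = p + (x₀−p)·cosh(ωT) + (ẋ₀/ω)·sinh(ωT) ⇒ p·(1 − cosh) = x(T) − x₀·cosh − (ẋ₀/ω)·sinh
numerator   = -0.2360 − (0.1319)·2.485462 − (0.1148/3.4909)·2.275417 = -0.638661
denominator = 1 − 2.485462 = -1.485462
p = -0.638661 / -1.485462 = 0.4299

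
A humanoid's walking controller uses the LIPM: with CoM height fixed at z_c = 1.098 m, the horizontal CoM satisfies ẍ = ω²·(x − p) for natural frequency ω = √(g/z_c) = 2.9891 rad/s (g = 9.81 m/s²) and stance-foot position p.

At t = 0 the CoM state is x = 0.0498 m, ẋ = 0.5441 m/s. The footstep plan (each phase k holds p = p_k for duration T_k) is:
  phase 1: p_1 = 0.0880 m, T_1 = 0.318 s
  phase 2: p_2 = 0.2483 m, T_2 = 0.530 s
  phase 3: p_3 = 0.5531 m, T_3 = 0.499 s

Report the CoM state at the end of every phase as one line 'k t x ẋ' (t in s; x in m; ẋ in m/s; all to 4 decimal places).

phase 1: p=0.0880, T=0.318, ωT=0.950534, cosh=1.486812, sinh=1.100278; start (x,ẋ)=(0.049800, 0.544100) → end (x,ẋ)=(0.231485, 0.683341)
phase 2: p=0.2483, T=0.530, ωT=1.584223, cosh=2.540304, sinh=2.335197; start (x,ẋ)=(0.231485, 0.683341) → end (x,ẋ)=(0.739437, 1.618524)
phase 3: p=0.5531, T=0.499, ωT=1.491561, cosh=2.334524, sinh=2.109503; start (x,ẋ)=(0.739437, 1.618524) → end (x,ẋ)=(2.130352, 4.953433)

1 0.3180 0.2315 0.6833
2 0.8480 0.7394 1.6185
3 1.3470 2.1304 4.9534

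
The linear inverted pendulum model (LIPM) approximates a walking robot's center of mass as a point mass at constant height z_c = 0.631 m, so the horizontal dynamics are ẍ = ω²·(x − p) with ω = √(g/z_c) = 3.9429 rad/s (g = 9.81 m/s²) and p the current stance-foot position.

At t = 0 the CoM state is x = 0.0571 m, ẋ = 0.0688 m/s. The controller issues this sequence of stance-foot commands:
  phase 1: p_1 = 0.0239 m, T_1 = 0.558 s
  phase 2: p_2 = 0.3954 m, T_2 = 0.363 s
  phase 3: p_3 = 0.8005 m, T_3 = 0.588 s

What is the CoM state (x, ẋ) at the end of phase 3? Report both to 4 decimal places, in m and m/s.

x = 0.5393, ẋ = -0.8386

phase 1: p=0.0239, T=0.558, ωT=2.200138, cosh=4.568524, sinh=4.457736; start (x,ẋ)=(0.057100, 0.068800) → end (x,ẋ)=(0.253358, 0.897851)
phase 2: p=0.3954, T=0.363, ωT=1.431273, cosh=2.211513, sinh=1.972508; start (x,ẋ)=(0.253358, 0.897851) → end (x,ẋ)=(0.530440, 0.880895)
phase 3: p=0.8005, T=0.588, ωT=2.318425, cosh=5.129045, sinh=5.030617; start (x,ẋ)=(0.530440, 0.880895) → end (x,ẋ)=(0.539254, -0.838551)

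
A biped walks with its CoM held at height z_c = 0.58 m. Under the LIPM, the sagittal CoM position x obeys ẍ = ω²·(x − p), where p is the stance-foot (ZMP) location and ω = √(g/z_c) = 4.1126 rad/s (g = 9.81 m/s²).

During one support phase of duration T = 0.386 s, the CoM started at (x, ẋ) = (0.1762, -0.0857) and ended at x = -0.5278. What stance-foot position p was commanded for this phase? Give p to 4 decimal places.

p = 0.5995

ωT = 4.1126·0.386 = 1.587464; cosh(ωT) = 2.547885, sinh(ωT) = 2.343442
x(T) = p + (x₀−p)·cosh(ωT) + (ẋ₀/ω)·sinh(ωT) ⇒ p·(1 − cosh) = x(T) − x₀·cosh − (ẋ₀/ω)·sinh
numerator   = -0.5278 − (0.1762)·2.547885 − (-0.0857/4.1126)·2.343442 = -0.927904
denominator = 1 − 2.547885 = -1.547885
p = -0.927904 / -1.547885 = 0.5995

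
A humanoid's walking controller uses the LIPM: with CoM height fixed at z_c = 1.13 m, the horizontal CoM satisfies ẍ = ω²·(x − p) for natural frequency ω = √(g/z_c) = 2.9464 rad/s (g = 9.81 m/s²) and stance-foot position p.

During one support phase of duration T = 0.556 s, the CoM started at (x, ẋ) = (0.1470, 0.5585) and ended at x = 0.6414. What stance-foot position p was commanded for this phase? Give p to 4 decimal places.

ωT = 2.9464·0.556 = 1.638198; cosh(ωT) = 2.670110, sinh(ωT) = 2.475780
x(T) = p + (x₀−p)·cosh(ωT) + (ẋ₀/ω)·sinh(ωT) ⇒ p·(1 − cosh) = x(T) − x₀·cosh − (ẋ₀/ω)·sinh
numerator   = 0.6414 − (0.1470)·2.670110 − (0.5585/2.9464)·2.475780 = -0.220399
denominator = 1 − 2.670110 = -1.670110
p = -0.220399 / -1.670110 = 0.1320

p = 0.1320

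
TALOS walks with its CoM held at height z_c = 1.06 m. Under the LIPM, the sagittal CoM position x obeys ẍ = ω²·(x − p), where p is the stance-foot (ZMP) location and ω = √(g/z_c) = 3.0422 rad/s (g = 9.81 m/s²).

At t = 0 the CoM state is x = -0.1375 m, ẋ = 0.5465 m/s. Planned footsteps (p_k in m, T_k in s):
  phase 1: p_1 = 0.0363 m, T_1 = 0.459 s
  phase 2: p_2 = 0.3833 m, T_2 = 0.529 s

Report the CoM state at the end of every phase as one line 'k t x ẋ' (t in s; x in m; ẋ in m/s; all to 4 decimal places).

1 0.4590 0.0044 0.1689
2 0.9880 -0.4686 -2.3272

phase 1: p=0.0363, T=0.459, ωT=1.396370, cosh=2.144000, sinh=1.896506; start (x,ẋ)=(-0.137500, 0.546500) → end (x,ẋ)=(0.004361, 0.168948)
phase 2: p=0.3833, T=0.529, ωT=1.609324, cosh=2.599726, sinh=2.399703; start (x,ẋ)=(0.004361, 0.168948) → end (x,ẋ)=(-0.468571, -2.327182)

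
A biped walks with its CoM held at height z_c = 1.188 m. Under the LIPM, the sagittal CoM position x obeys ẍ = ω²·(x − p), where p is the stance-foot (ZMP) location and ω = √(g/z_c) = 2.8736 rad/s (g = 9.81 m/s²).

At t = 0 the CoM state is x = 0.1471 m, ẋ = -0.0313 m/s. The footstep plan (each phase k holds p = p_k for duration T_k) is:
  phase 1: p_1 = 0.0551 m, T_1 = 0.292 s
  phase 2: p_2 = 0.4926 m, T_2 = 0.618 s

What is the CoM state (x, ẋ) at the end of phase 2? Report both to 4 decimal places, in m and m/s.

x = -0.2783, ẋ = -2.0239

phase 1: p=0.0551, T=0.292, ωT=0.839091, cosh=1.373183, sinh=0.941080; start (x,ẋ)=(0.147100, -0.031300) → end (x,ẋ)=(0.171182, 0.205814)
phase 2: p=0.4926, T=0.618, ωT=1.775885, cosh=3.037419, sinh=2.868085; start (x,ẋ)=(0.171182, 0.205814) → end (x,ẋ)=(-0.278261, -2.023895)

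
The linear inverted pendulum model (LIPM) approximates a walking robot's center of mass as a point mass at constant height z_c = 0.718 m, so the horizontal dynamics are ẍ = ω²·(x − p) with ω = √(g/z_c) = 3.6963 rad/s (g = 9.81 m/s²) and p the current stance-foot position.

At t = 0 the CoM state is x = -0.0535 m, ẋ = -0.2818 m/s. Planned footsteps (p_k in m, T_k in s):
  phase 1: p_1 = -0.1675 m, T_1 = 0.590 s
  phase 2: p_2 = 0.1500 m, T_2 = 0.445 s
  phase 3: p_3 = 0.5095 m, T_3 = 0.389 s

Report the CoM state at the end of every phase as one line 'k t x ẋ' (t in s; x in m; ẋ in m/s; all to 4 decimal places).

phase 1: p=-0.1675, T=0.590, ωT=2.180817, cosh=4.483243, sinh=4.370294; start (x,ẋ)=(-0.053500, -0.281800) → end (x,ẋ)=(0.010405, 0.578169)
phase 2: p=0.1500, T=0.445, ωT=1.644853, cosh=2.686646, sinh=2.493605; start (x,ẋ)=(0.010405, 0.578169) → end (x,ẋ)=(0.165004, 0.266676)
phase 3: p=0.5095, T=0.389, ωT=1.437861, cosh=2.224556, sinh=1.987120; start (x,ẋ)=(0.165004, 0.266676) → end (x,ẋ)=(-0.113486, -1.937083)

1 0.5900 0.0104 0.5782
2 1.0350 0.1650 0.2667
3 1.4240 -0.1135 -1.9371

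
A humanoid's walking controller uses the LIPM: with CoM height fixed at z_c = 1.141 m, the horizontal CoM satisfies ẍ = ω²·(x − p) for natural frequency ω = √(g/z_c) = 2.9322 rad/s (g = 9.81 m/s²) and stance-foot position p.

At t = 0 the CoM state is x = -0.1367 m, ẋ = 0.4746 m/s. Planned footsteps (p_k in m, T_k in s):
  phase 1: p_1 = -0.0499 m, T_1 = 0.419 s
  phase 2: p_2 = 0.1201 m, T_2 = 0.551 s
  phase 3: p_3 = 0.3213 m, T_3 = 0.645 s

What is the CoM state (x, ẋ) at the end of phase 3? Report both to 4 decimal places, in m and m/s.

phase 1: p=-0.0499, T=0.419, ωT=1.228592, cosh=1.854560, sinh=1.561855; start (x,ẋ)=(-0.136700, 0.474600) → end (x,ẋ)=(0.041923, 0.482659)
phase 2: p=0.1201, T=0.551, ωT=1.615642, cosh=2.614940, sinh=2.416177; start (x,ẋ)=(0.041923, 0.482659) → end (x,ẋ)=(0.313390, 0.708261)
phase 3: p=0.3213, T=0.645, ωT=1.891269, cosh=3.389327, sinh=3.238447; start (x,ẋ)=(0.313390, 0.708261) → end (x,ẋ)=(1.076724, 2.325415)

x = 1.0767, ẋ = 2.3254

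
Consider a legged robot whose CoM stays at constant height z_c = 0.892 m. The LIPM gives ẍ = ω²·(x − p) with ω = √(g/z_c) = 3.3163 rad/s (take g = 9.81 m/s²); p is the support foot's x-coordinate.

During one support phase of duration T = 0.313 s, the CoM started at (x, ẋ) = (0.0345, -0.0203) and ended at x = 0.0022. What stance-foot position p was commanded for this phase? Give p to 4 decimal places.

p = 0.0765

ωT = 3.3163·0.313 = 1.038002; cosh(ωT) = 1.588866, sinh(ωT) = 1.234704
x(T) = p + (x₀−p)·cosh(ωT) + (ẋ₀/ω)·sinh(ωT) ⇒ p·(1 − cosh) = x(T) − x₀·cosh − (ẋ₀/ω)·sinh
numerator   = 0.0022 − (0.0345)·1.588866 − (-0.0203/3.3163)·1.234704 = -0.045058
denominator = 1 − 1.588866 = -0.588866
p = -0.045058 / -0.588866 = 0.0765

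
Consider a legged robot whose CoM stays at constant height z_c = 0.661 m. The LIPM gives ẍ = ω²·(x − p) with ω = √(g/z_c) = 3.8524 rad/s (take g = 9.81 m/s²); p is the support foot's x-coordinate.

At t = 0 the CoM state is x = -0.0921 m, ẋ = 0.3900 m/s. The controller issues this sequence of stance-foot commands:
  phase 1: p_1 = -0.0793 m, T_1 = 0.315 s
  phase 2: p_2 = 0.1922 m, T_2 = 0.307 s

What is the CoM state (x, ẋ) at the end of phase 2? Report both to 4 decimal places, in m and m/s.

phase 1: p=-0.0793, T=0.315, ωT=1.213506, cosh=1.831208, sinh=1.534054; start (x,ẋ)=(-0.092100, 0.390000) → end (x,ẋ)=(0.052561, 0.638526)
phase 2: p=0.1922, T=0.307, ωT=1.182687, cosh=1.784792, sinh=1.478338; start (x,ẋ)=(0.052561, 0.638526) → end (x,ẋ)=(0.188005, 0.344374)

x = 0.1880, ẋ = 0.3444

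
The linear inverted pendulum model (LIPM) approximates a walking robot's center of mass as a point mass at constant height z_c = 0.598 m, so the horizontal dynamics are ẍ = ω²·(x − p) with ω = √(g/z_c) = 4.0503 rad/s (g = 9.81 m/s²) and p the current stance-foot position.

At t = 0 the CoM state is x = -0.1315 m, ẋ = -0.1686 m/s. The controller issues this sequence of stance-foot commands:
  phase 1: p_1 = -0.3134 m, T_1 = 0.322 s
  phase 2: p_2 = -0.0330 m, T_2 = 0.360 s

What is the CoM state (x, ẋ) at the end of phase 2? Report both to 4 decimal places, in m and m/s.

phase 1: p=-0.3134, T=0.322, ωT=1.304197, cosh=1.978059, sinh=1.706669; start (x,ẋ)=(-0.131500, -0.168600) → end (x,ẋ)=(-0.024634, 0.923887)
phase 2: p=-0.0330, T=0.360, ωT=1.458108, cosh=2.265248, sinh=2.032572; start (x,ẋ)=(-0.024634, 0.923887) → end (x,ẋ)=(0.449588, 2.161708)

x = 0.4496, ẋ = 2.1617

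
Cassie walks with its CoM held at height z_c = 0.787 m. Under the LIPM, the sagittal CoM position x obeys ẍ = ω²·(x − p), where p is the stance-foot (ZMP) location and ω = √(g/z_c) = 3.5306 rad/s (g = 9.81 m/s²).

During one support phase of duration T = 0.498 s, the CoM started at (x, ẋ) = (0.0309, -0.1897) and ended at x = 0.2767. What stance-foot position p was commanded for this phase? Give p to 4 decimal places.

ωT = 3.5306·0.498 = 1.758239; cosh(ωT) = 2.987279, sinh(ωT) = 2.814931
x(T) = p + (x₀−p)·cosh(ωT) + (ẋ₀/ω)·sinh(ωT) ⇒ p·(1 − cosh) = x(T) − x₀·cosh − (ẋ₀/ω)·sinh
numerator   = 0.2767 − (0.0309)·2.987279 − (-0.1897/3.5306)·2.814931 = 0.335640
denominator = 1 − 2.987279 = -1.987279
p = 0.335640 / -1.987279 = -0.1689

p = -0.1689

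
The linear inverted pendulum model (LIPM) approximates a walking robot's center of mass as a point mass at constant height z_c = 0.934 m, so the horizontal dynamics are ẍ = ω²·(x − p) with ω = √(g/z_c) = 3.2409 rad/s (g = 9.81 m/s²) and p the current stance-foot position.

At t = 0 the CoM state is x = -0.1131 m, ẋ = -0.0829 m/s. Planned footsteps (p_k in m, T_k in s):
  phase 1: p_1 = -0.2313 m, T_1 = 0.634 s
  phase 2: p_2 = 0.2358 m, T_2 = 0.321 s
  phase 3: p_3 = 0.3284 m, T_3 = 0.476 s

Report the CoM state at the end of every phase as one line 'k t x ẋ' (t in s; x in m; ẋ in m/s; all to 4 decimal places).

phase 1: p=-0.2313, T=0.634, ωT=2.054731, cosh=3.966431, sinh=3.838304; start (x,ẋ)=(-0.113100, -0.082900) → end (x,ẋ)=(0.139351, 1.141539)
phase 2: p=0.2358, T=0.321, ωT=1.040329, cosh=1.591743, sinh=1.238405; start (x,ẋ)=(0.139351, 1.141539) → end (x,ẋ)=(0.518480, 1.429934)
phase 3: p=0.3284, T=0.476, ωT=1.542668, cosh=2.445432, sinh=2.231622; start (x,ẋ)=(0.518480, 1.429934) → end (x,ẋ)=(1.777853, 4.871552)

1 0.6340 0.1394 1.1415
2 0.9550 0.5185 1.4299
3 1.4310 1.7779 4.8716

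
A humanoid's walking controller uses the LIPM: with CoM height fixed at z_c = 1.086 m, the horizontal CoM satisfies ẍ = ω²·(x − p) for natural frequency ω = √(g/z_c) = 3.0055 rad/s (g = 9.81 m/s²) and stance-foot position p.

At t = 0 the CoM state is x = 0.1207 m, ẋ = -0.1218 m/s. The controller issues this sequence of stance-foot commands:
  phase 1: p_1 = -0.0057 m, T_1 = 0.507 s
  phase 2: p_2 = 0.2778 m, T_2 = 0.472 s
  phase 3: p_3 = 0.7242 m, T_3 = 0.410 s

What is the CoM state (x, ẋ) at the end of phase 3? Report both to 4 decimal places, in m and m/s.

x = 0.6686, ẋ = 0.2767

phase 1: p=-0.0057, T=0.507, ωT=1.523788, cosh=2.403732, sinh=2.185848; start (x,ẋ)=(0.120700, -0.121800) → end (x,ẋ)=(0.209549, 0.537618)
phase 2: p=0.2778, T=0.472, ωT=1.418596, cosh=2.186685, sinh=1.944631; start (x,ẋ)=(0.209549, 0.537618) → end (x,ẋ)=(0.476408, 0.776702)
phase 3: p=0.7242, T=0.410, ωT=1.232255, cosh=1.860294, sinh=1.568659; start (x,ẋ)=(0.476408, 0.776702) → end (x,ẋ)=(0.668618, 0.276652)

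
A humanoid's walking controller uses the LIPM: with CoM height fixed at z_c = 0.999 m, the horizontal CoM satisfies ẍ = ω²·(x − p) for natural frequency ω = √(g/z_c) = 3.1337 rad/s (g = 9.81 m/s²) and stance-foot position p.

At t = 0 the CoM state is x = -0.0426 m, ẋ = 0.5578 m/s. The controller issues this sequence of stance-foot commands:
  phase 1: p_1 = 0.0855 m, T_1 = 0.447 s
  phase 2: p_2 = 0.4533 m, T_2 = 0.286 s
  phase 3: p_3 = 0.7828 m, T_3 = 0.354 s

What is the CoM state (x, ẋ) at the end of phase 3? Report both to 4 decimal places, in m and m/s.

phase 1: p=0.0855, T=0.447, ωT=1.400764, cosh=2.152354, sinh=1.905945; start (x,ẋ)=(-0.042600, 0.557800) → end (x,ẋ)=(0.149043, 0.435485)
phase 2: p=0.4533, T=0.286, ωT=0.896238, cosh=1.429235, sinh=1.021133; start (x,ẋ)=(0.149043, 0.435485) → end (x,ẋ)=(0.160350, -0.351190)
phase 3: p=0.7828, T=0.354, ωT=1.109330, cosh=1.681053, sinh=1.351273; start (x,ẋ)=(0.160350, -0.351190) → end (x,ẋ)=(-0.415007, -3.226124)

x = -0.4150, ẋ = -3.2261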